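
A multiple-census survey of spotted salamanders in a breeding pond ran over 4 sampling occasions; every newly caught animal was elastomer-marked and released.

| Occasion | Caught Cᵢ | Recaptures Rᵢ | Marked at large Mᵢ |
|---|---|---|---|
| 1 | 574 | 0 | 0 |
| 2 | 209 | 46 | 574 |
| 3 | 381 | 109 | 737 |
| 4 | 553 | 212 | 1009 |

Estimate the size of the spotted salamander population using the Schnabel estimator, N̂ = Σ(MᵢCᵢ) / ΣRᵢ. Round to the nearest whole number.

N ≈ 2612

Σ MᵢCᵢ = 0·574 + 574·209 + 737·381 + 1009·553 = 0 + 119966 + 280797 + 557977 = 958740
Σ Rᵢ = 0 + 46 + 109 + 212 = 367
N̂ = 958740 / 367 ≈ 2612.4 → 2612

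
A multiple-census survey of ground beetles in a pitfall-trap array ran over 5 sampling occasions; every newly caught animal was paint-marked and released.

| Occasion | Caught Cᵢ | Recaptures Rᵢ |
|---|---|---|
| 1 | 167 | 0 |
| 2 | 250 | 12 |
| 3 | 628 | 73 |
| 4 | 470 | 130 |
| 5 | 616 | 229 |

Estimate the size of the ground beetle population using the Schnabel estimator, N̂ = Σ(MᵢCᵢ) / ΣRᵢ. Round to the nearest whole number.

Marked at large before each occasion: Mᵢ = Σⱼ<ᵢ (Cⱼ − Rⱼ) → M1=0, M2=167, M3=405, M4=960, M5=1300
Σ MᵢCᵢ = 0·167 + 167·250 + 405·628 + 960·470 + 1300·616 = 0 + 41750 + 254340 + 451200 + 800800 = 1548090
Σ Rᵢ = 0 + 12 + 73 + 130 + 229 = 444
N̂ = 1548090 / 444 ≈ 3486.7 → 3487

N ≈ 3487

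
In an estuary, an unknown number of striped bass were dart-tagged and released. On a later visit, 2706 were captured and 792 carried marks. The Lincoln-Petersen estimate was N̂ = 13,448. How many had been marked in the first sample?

M = 3936

From N = M·C/R: M = N·R / C = 13448·792 / 2706 = 10650816 / 2706 = 3936.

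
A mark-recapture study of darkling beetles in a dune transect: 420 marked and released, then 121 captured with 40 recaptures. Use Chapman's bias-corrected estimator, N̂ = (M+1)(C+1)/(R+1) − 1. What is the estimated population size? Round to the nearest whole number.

N̂ = (420+1)(121+1)/(40+1) − 1 = 421·122/41 − 1
= 51362/41 − 1 ≈ 1252.7 − 1 ≈ 1251.7 → 1252

N ≈ 1252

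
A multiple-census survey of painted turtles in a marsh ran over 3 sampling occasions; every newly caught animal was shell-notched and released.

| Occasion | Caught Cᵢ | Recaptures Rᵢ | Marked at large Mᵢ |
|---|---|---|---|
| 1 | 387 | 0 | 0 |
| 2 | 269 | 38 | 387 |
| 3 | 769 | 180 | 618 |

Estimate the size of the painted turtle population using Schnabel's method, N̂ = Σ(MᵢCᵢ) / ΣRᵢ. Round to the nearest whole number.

N ≈ 2658

Σ MᵢCᵢ = 0·387 + 387·269 + 618·769 = 0 + 104103 + 475242 = 579345
Σ Rᵢ = 0 + 38 + 180 = 218
N̂ = 579345 / 218 ≈ 2657.5 → 2658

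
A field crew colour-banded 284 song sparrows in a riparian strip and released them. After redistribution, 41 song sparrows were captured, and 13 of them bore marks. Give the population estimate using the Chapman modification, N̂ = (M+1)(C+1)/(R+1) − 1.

N̂ = (284+1)(41+1)/(13+1) − 1 = 285·42/14 − 1
= 11970/14 − 1 = 855 − 1 = 854

N = 854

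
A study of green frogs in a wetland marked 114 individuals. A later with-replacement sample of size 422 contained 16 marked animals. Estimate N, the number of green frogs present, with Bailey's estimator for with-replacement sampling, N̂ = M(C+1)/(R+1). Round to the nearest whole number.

N̂ = 114·(422+1)/(16+1) = 114·423/17 = 48222/17 ≈ 2836.6 → 2837

N ≈ 2837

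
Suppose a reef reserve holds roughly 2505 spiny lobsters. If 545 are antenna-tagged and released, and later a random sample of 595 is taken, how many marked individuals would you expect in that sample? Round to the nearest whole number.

expected recaptures ≈ 129

Expected recaptures E[R] = M·C / N.
E[R] = 545 × 595 / 2505 = 324275 / 2505 ≈ 129.45 → 129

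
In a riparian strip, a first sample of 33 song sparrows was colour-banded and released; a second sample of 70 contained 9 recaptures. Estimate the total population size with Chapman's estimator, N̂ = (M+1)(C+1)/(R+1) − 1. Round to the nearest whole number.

N̂ = (33+1)(70+1)/(9+1) − 1 = 34·71/10 − 1
= 2414/10 − 1 ≈ 241.4 − 1 ≈ 240.4 → 240

N ≈ 240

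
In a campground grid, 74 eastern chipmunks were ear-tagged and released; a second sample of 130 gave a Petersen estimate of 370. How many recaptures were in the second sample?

R = 26

From N = M·C/R: R = M·C / N = 74·130 / 370 = 9620 / 370 = 26.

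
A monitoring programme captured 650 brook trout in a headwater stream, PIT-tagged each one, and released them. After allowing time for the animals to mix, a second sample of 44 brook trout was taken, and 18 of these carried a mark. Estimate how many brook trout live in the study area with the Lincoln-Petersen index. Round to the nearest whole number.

N ≈ 1589

Lincoln-Petersen assumes M/N = R/C, so N = M·C / R.
N = (650 × 44) / 18 = 28600 / 18 ≈ 1588.9 → 1589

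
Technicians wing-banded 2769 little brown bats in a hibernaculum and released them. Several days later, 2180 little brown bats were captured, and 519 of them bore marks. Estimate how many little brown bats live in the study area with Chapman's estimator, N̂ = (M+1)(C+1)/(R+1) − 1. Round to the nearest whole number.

N ≈ 11,617

N̂ = (2769+1)(2180+1)/(519+1) − 1 = 2770·2181/520 − 1
= 6041370/520 − 1 ≈ 11618.0 − 1 ≈ 11617.0 → 11617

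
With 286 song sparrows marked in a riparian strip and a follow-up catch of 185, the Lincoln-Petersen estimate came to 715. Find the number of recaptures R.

R = 74

From N = M·C/R: R = M·C / N = 286·185 / 715 = 52910 / 715 = 74.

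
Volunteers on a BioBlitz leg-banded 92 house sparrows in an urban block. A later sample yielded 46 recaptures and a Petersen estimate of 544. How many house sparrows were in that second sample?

From N = M·C/R: C = N·R / M = 544·46 / 92 = 25024 / 92 = 272.

C = 272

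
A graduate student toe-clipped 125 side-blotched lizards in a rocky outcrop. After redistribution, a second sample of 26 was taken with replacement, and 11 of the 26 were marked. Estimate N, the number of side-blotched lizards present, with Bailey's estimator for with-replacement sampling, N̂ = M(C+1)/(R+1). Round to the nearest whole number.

N̂ = 125·(26+1)/(11+1) = 125·27/12 = 3375/12 ≈ 281.2 → 281

N ≈ 281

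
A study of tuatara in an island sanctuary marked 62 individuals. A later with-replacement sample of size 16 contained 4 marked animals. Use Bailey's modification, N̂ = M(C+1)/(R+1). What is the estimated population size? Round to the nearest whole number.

N̂ = 62·(16+1)/(4+1) = 62·17/5 = 1054/5 ≈ 210.8 → 211

N ≈ 211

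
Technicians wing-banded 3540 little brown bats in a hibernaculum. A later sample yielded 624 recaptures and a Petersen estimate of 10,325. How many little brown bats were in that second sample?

C = 1820

From N = M·C/R: C = N·R / M = 10325·624 / 3540 = 6442800 / 3540 = 1820.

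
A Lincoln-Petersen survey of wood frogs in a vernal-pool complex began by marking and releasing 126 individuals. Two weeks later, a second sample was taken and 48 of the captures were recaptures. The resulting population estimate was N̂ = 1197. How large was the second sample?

From N = M·C/R: C = N·R / M = 1197·48 / 126 = 57456 / 126 = 456.

C = 456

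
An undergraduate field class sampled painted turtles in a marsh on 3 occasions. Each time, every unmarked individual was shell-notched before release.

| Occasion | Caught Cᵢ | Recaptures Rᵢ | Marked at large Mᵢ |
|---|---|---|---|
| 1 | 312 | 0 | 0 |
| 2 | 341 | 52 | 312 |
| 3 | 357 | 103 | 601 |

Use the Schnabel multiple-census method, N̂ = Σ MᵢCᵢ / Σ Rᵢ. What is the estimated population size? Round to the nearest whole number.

N ≈ 2071

Σ MᵢCᵢ = 0·312 + 312·341 + 601·357 = 0 + 106392 + 214557 = 320949
Σ Rᵢ = 0 + 52 + 103 = 155
N̂ = 320949 / 155 ≈ 2070.6 → 2071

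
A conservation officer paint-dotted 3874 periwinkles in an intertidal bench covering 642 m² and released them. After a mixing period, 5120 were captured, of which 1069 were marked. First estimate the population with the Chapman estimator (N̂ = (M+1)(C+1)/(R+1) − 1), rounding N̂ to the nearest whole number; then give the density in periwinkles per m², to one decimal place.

N̂ = 3875·5121/1070 − 1 = 19843875/1070 − 1 ≈ 18544.7 → 18545
Density = N̂ / area = 18545 / 642 ≈ 28.89 → 28.9 per m²

density ≈ 28.9 periwinkles per m²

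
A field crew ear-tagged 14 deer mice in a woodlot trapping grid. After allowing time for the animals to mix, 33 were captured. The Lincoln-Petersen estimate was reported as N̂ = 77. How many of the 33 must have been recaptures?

From N = M·C/R: R = M·C / N = 14·33 / 77 = 462 / 77 = 6.

R = 6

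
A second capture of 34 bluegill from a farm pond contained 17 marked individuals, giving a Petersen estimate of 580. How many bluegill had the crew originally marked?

M = 290

From N = M·C/R: M = N·R / C = 580·17 / 34 = 9860 / 34 = 290.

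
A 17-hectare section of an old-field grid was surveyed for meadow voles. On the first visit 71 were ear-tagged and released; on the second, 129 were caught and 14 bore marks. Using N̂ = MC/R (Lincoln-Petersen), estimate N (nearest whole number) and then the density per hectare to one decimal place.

N̂ = 71·129/14 = 9159/14 ≈ 654.2 → 654
Density = N̂ / area = 654 / 17 ≈ 38.47 → 38.5 per hectare

density ≈ 38.5 meadow voles per hectare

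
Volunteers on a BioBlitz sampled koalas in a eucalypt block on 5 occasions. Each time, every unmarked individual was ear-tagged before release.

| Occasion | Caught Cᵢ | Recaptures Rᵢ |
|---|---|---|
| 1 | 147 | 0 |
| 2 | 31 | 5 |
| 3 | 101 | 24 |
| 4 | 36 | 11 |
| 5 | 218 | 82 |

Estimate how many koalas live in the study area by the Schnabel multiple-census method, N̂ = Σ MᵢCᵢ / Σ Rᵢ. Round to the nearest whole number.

N ≈ 746

Marked at large before each occasion: Mᵢ = Σⱼ<ᵢ (Cⱼ − Rⱼ) → M1=0, M2=147, M3=173, M4=250, M5=275
Σ MᵢCᵢ = 0·147 + 147·31 + 173·101 + 250·36 + 275·218 = 0 + 4557 + 17473 + 9000 + 59950 = 90980
Σ Rᵢ = 0 + 5 + 24 + 11 + 82 = 122
N̂ = 90980 / 122 ≈ 745.7 → 746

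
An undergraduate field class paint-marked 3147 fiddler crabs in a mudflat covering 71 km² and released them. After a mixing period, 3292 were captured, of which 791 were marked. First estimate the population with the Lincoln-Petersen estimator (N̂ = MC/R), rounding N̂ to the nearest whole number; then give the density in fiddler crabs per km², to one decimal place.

density ≈ 184.5 fiddler crabs per km²

N̂ = 3147·3292/791 = 10359924/791 ≈ 13097.2 → 13097
Density = N̂ / area = 13097 / 71 ≈ 184.46 → 184.5 per km²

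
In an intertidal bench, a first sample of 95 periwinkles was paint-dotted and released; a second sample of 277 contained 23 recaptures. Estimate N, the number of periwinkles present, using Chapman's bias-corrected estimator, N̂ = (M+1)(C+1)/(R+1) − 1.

N̂ = (95+1)(277+1)/(23+1) − 1 = 96·278/24 − 1
= 26688/24 − 1 = 1112 − 1 = 1111

N = 1111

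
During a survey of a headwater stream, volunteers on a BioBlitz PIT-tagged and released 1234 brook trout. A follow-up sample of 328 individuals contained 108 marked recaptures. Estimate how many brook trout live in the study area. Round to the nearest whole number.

The marked fraction in the recapture sample should equal the marked fraction in the population: 108/328 = 1234/N.
N = (1234 × 328) / 108 = 404752 / 108 ≈ 3747.7 → 3748

N ≈ 3748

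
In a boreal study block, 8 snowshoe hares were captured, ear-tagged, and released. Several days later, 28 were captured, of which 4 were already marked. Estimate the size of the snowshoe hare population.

N = 56

If marked individuals mix randomly, R/C ≈ M/N, giving N ≈ M·C/R.
N = (8 × 28) / 4 = 224 / 4 = 56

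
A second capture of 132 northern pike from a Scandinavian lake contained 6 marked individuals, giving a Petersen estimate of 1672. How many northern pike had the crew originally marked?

From N = M·C/R: M = N·R / C = 1672·6 / 132 = 10032 / 132 = 76.

M = 76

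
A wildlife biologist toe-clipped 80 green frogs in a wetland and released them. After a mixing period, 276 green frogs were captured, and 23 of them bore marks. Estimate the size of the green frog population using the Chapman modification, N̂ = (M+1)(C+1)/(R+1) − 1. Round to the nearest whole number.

N̂ = (80+1)(276+1)/(23+1) − 1 = 81·277/24 − 1
= 22437/24 − 1 ≈ 934.9 − 1 ≈ 933.9 → 934

N ≈ 934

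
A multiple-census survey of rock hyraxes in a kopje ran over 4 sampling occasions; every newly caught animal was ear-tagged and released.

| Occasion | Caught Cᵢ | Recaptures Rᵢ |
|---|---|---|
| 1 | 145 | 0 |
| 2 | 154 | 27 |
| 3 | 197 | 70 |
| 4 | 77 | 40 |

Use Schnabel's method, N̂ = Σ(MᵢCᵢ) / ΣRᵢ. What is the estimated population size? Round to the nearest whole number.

N ≈ 778

Marked at large before each occasion: Mᵢ = Σⱼ<ᵢ (Cⱼ − Rⱼ) → M1=0, M2=145, M3=272, M4=399
Σ MᵢCᵢ = 0·145 + 145·154 + 272·197 + 399·77 = 0 + 22330 + 53584 + 30723 = 106637
Σ Rᵢ = 0 + 27 + 70 + 40 = 137
N̂ = 106637 / 137 ≈ 778.4 → 778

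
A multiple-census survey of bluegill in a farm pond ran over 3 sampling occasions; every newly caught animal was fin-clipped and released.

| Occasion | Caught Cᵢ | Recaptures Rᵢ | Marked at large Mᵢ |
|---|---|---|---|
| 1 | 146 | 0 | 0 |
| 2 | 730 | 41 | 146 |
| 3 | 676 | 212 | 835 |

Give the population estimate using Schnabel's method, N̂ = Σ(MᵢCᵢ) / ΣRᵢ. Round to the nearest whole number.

Σ MᵢCᵢ = 0·146 + 146·730 + 835·676 = 0 + 106580 + 564460 = 671040
Σ Rᵢ = 0 + 41 + 212 = 253
N̂ = 671040 / 253 ≈ 2652.3 → 2652

N ≈ 2652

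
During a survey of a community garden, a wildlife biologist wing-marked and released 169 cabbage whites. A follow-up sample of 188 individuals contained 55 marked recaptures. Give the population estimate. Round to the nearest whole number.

The marked fraction in the recapture sample should equal the marked fraction in the population: 55/188 = 169/N.
N = (169 × 188) / 55 = 31772 / 55 ≈ 577.7 → 578

N ≈ 578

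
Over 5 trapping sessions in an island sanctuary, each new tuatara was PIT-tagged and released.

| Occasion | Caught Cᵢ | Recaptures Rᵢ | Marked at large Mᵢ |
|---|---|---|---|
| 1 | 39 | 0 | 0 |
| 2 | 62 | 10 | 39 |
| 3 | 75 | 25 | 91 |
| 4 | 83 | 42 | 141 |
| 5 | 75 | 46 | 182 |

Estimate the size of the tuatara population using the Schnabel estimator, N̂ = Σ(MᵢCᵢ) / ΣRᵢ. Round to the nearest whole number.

Σ MᵢCᵢ = 0·39 + 39·62 + 91·75 + 141·83 + 182·75 = 0 + 2418 + 6825 + 11703 + 13650 = 34596
Σ Rᵢ = 0 + 10 + 25 + 42 + 46 = 123
N̂ = 34596 / 123 ≈ 281.3 → 281

N ≈ 281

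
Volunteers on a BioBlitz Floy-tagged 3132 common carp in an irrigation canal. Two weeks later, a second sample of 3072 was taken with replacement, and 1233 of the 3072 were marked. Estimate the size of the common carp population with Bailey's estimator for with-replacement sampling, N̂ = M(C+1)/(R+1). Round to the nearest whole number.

N ≈ 7800

N̂ = 3132·(3072+1)/(1233+1) = 3132·3073/1234 = 9624636/1234 ≈ 7799.5 → 7800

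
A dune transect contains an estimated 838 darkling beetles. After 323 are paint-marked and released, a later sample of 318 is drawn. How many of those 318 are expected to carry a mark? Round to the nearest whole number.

expected recaptures ≈ 123

Expected recaptures E[R] = M·C / N.
E[R] = 323 × 318 / 838 = 102714 / 838 ≈ 122.6 → 123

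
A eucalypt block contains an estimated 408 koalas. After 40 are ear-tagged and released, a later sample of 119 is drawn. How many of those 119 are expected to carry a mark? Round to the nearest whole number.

expected recaptures ≈ 12

The marked fraction of the population is 40/408, so in a sample of 119 expect C·(M/N) marked.
E[R] = 40 × 119 / 408 = 4760 / 408 ≈ 11.7 → 12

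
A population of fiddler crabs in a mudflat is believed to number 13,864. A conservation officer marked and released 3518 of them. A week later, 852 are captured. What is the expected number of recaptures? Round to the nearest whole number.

Expected recaptures E[R] = M·C / N.
E[R] = 3518 × 852 / 13864 = 2997336 / 13864 ≈ 216.2 → 216

expected recaptures ≈ 216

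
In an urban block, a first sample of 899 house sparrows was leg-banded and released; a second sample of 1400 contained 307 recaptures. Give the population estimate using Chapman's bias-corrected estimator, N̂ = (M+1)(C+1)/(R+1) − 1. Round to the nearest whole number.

N̂ = (899+1)(1400+1)/(307+1) − 1 = 900·1401/308 − 1
= 1260900/308 − 1 ≈ 4093.8 − 1 ≈ 4092.8 → 4093

N ≈ 4093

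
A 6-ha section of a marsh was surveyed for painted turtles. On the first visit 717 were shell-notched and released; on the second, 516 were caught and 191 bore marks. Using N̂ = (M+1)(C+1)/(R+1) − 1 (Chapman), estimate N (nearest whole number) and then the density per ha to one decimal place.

density ≈ 322.0 painted turtles per ha

N̂ = 718·517/192 − 1 = 371206/192 − 1 ≈ 1932.4 → 1932
Density = N̂ / area = 1932 / 6 = 322.0 per ha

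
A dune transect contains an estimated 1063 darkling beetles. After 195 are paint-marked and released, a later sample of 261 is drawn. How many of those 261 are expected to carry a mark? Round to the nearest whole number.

expected recaptures ≈ 48

The marked fraction of the population is 195/1063, so in a sample of 261 expect C·(M/N) marked.
E[R] = 195 × 261 / 1063 = 50895 / 1063 ≈ 47.9 → 48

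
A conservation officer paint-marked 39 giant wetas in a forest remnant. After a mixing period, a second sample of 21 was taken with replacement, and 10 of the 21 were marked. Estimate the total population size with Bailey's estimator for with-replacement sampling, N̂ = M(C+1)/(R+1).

N = 78

N̂ = 39·(21+1)/(10+1) = 39·22/11 = 858/11 = 78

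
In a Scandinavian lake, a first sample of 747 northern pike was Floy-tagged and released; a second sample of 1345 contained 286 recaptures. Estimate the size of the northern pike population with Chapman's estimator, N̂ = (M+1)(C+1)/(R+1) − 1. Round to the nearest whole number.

N̂ = (747+1)(1345+1)/(286+1) − 1 = 748·1346/287 − 1
= 1006808/287 − 1 ≈ 3508.0 − 1 ≈ 3507.0 → 3507

N ≈ 3507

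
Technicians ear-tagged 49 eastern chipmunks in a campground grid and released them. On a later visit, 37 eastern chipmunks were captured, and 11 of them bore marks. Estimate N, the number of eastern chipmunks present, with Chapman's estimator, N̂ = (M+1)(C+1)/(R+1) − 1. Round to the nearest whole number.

N̂ = (49+1)(37+1)/(11+1) − 1 = 50·38/12 − 1
= 1900/12 − 1 ≈ 158.3 − 1 ≈ 157.3 → 157

N ≈ 157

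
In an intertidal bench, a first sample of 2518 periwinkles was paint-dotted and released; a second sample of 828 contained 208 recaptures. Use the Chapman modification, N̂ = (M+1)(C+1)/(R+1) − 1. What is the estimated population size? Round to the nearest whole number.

N ≈ 9991

N̂ = (2518+1)(828+1)/(208+1) − 1 = 2519·829/209 − 1
= 2088251/209 − 1 ≈ 9991.6 − 1 ≈ 9990.6 → 9991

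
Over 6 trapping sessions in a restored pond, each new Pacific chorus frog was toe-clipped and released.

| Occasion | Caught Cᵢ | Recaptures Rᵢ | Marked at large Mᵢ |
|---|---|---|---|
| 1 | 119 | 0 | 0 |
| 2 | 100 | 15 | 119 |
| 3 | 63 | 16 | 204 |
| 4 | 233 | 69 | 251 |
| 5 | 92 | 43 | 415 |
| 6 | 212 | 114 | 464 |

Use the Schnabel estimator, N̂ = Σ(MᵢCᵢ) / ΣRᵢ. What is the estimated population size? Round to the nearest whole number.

N ≈ 855

Σ MᵢCᵢ = 0·119 + 119·100 + 204·63 + 251·233 + 415·92 + 464·212 = 0 + 11900 + 12852 + 58483 + 38180 + 98368 = 219783
Σ Rᵢ = 0 + 15 + 16 + 69 + 43 + 114 = 257
N̂ = 219783 / 257 ≈ 855.2 → 855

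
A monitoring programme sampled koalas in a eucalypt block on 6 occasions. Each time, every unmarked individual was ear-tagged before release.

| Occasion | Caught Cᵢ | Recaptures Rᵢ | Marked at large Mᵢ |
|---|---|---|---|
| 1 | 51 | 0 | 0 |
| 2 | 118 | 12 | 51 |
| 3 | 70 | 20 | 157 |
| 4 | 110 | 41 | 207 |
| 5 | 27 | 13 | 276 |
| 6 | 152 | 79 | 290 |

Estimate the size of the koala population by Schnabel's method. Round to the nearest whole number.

N ≈ 553

Σ MᵢCᵢ = 0·51 + 51·118 + 157·70 + 207·110 + 276·27 + 290·152 = 0 + 6018 + 10990 + 22770 + 7452 + 44080 = 91310
Σ Rᵢ = 0 + 12 + 20 + 41 + 13 + 79 = 165
N̂ = 91310 / 165 ≈ 553.4 → 553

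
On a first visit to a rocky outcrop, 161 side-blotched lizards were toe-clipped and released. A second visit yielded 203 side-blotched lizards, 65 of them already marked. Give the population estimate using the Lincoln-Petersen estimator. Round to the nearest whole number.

N = (161 × 203) / 65 = 32683 / 65 ≈ 502.8 → 503

N ≈ 503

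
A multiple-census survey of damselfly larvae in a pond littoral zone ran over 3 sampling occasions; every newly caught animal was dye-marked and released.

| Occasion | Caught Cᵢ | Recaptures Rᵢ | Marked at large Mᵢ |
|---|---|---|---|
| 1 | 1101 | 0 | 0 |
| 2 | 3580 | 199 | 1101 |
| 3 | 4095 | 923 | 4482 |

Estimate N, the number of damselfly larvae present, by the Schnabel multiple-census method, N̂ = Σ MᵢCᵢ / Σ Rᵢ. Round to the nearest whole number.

Σ MᵢCᵢ = 0·1101 + 1101·3580 + 4482·4095 = 0 + 3941580 + 18353790 = 22295370
Σ Rᵢ = 0 + 199 + 923 = 1122
N̂ = 22295370 / 1122 ≈ 19871.1 → 19871

N ≈ 19,871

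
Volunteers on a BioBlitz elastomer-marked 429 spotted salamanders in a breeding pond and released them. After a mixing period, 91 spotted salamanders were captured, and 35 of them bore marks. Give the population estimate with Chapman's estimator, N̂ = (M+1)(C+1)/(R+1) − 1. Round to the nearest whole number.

N ≈ 1098

N̂ = (429+1)(91+1)/(35+1) − 1 = 430·92/36 − 1
= 39560/36 − 1 ≈ 1098.9 − 1 ≈ 1097.9 → 1098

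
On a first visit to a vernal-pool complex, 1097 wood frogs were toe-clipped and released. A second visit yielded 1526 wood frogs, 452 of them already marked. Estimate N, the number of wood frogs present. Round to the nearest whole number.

N ≈ 3704

Lincoln-Petersen assumes M/N = R/C, so N = M·C / R.
N = (1097 × 1526) / 452 = 1674022 / 452 ≈ 3703.6 → 3704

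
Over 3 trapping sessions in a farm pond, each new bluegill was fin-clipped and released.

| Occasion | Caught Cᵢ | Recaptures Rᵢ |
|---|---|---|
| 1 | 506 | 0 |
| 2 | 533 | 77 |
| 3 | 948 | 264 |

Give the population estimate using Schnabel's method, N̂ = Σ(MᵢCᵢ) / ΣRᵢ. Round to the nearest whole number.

N ≈ 3465

Marked at large before each occasion: Mᵢ = Σⱼ<ᵢ (Cⱼ − Rⱼ) → M1=0, M2=506, M3=962
Σ MᵢCᵢ = 0·506 + 506·533 + 962·948 = 0 + 269698 + 911976 = 1181674
Σ Rᵢ = 0 + 77 + 264 = 341
N̂ = 1181674 / 341 ≈ 3465.3 → 3465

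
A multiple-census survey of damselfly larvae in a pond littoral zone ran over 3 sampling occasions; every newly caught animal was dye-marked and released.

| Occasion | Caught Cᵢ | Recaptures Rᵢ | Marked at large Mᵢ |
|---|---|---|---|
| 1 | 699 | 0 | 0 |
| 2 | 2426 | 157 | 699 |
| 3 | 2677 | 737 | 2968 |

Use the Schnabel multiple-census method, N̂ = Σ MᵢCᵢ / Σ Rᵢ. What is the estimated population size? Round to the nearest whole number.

N ≈ 10,784

Σ MᵢCᵢ = 0·699 + 699·2426 + 2968·2677 = 0 + 1695774 + 7945336 = 9641110
Σ Rᵢ = 0 + 157 + 737 = 894
N̂ = 9641110 / 894 ≈ 10784.2 → 10784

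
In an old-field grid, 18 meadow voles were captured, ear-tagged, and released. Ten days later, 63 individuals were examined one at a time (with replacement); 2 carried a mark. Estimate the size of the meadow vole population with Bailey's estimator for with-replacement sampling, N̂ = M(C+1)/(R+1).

N = 384

N̂ = 18·(63+1)/(2+1) = 18·64/3 = 1152/3 = 384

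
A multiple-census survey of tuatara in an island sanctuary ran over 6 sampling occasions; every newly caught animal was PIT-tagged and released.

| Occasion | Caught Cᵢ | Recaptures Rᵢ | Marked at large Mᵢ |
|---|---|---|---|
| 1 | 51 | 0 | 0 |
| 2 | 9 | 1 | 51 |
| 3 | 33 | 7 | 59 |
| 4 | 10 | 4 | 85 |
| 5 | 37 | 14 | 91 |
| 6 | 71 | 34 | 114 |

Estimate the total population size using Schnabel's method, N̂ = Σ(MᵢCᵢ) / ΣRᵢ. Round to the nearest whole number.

Σ MᵢCᵢ = 0·51 + 51·9 + 59·33 + 85·10 + 91·37 + 114·71 = 0 + 459 + 1947 + 850 + 3367 + 8094 = 14717
Σ Rᵢ = 0 + 1 + 7 + 4 + 14 + 34 = 60
N̂ = 14717 / 60 ≈ 245.3 → 245

N ≈ 245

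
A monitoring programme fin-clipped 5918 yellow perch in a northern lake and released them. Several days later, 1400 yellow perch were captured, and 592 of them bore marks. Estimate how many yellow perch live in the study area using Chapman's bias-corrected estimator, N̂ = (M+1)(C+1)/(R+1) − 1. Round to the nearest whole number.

N ≈ 13,983

N̂ = (5918+1)(1400+1)/(592+1) − 1 = 5919·1401/593 − 1
= 8292519/593 − 1 ≈ 13984.0 − 1 ≈ 13983.0 → 13983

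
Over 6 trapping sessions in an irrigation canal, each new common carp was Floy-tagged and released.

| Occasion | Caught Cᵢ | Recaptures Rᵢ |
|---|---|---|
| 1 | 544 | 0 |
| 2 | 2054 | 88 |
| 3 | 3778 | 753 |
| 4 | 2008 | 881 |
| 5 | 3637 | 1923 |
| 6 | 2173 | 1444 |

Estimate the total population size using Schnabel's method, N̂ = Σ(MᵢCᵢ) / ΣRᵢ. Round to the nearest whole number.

Marked at large before each occasion: Mᵢ = Σⱼ<ᵢ (Cⱼ − Rⱼ) → M1=0, M2=544, M3=2510, M4=5535, M5=6662, M6=8376
Σ MᵢCᵢ = 0·544 + 544·2054 + 2510·3778 + 5535·2008 + 6662·3637 + 8376·2173 = 0 + 1117376 + 9482780 + 11114280 + 24229694 + 18201048 = 64145178
Σ Rᵢ = 0 + 88 + 753 + 881 + 1923 + 1444 = 5089
N̂ = 64145178 / 5089 ≈ 12604.7 → 12605

N ≈ 12,605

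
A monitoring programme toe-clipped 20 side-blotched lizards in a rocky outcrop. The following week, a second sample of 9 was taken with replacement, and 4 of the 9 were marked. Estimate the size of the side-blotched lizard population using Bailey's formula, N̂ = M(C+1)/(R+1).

N = 40

N̂ = 20·(9+1)/(4+1) = 20·10/5 = 200/5 = 40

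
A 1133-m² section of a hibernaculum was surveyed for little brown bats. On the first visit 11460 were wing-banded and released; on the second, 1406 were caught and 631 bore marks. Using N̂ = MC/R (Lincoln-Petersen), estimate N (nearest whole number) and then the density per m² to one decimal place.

N̂ = 11460·1406/631 = 16112760/631 ≈ 25535.3 → 25535
Density = N̂ / area = 25535 / 1133 ≈ 22.54 → 22.5 per m²

density ≈ 22.5 little brown bats per m²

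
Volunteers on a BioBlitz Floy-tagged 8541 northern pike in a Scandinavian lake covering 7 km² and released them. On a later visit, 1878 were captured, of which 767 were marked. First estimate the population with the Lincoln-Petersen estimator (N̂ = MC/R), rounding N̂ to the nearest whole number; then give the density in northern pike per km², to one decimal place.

N̂ = 8541·1878/767 = 16039998/767 ≈ 20912.6 → 20913
Density = N̂ / area = 20913 / 7 ≈ 2987.57 → 2987.6 per km²

density ≈ 2987.6 northern pike per km²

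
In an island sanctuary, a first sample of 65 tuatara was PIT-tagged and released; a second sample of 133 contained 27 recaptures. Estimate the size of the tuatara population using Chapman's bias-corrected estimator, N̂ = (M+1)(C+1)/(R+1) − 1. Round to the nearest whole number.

N ≈ 315

N̂ = (65+1)(133+1)/(27+1) − 1 = 66·134/28 − 1
= 8844/28 − 1 ≈ 315.9 − 1 ≈ 314.9 → 315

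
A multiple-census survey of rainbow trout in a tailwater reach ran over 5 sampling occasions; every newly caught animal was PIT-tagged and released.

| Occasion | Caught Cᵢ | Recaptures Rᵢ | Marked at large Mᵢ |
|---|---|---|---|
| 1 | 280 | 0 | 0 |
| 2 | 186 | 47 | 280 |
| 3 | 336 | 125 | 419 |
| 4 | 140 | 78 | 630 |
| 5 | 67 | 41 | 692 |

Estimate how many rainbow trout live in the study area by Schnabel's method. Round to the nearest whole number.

N ≈ 1125

Σ MᵢCᵢ = 0·280 + 280·186 + 419·336 + 630·140 + 692·67 = 0 + 52080 + 140784 + 88200 + 46364 = 327428
Σ Rᵢ = 0 + 47 + 125 + 78 + 41 = 291
N̂ = 327428 / 291 ≈ 1125.2 → 1125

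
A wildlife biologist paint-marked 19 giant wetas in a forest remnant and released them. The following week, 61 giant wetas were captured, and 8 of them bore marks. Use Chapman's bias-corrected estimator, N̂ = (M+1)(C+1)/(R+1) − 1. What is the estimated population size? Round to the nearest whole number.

N ≈ 137

N̂ = (19+1)(61+1)/(8+1) − 1 = 20·62/9 − 1
= 1240/9 − 1 ≈ 137.8 − 1 ≈ 136.8 → 137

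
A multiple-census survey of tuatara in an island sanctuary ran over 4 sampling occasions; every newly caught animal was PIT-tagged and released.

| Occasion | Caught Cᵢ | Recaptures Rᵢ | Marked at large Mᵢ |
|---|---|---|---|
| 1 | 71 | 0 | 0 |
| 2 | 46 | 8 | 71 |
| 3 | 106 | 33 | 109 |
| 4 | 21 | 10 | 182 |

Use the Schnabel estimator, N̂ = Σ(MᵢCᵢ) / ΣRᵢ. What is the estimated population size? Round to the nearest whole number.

Σ MᵢCᵢ = 0·71 + 71·46 + 109·106 + 182·21 = 0 + 3266 + 11554 + 3822 = 18642
Σ Rᵢ = 0 + 8 + 33 + 10 = 51
N̂ = 18642 / 51 ≈ 365.5 → 366

N ≈ 366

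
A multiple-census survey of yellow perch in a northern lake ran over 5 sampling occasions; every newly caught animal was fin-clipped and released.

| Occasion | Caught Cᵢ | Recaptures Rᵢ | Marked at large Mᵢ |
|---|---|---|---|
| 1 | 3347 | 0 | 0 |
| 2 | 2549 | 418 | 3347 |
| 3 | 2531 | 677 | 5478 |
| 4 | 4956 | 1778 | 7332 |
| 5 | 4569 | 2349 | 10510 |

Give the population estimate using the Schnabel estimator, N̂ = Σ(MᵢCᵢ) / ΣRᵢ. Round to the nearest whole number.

N ≈ 20,443

Σ MᵢCᵢ = 0·3347 + 3347·2549 + 5478·2531 + 7332·4956 + 10510·4569 = 0 + 8531503 + 13864818 + 36337392 + 48020190 = 106753903
Σ Rᵢ = 0 + 418 + 677 + 1778 + 2349 = 5222
N̂ = 106753903 / 5222 ≈ 20443.1 → 20443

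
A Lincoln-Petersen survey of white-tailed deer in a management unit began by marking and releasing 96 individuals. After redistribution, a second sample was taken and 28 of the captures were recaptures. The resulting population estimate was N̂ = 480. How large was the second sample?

C = 140

From N = M·C/R: C = N·R / M = 480·28 / 96 = 13440 / 96 = 140.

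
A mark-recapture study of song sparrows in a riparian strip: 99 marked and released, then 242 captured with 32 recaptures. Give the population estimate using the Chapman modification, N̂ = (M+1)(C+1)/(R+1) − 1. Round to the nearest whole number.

N̂ = (99+1)(242+1)/(32+1) − 1 = 100·243/33 − 1
= 24300/33 − 1 ≈ 736.4 − 1 ≈ 735.4 → 735

N ≈ 735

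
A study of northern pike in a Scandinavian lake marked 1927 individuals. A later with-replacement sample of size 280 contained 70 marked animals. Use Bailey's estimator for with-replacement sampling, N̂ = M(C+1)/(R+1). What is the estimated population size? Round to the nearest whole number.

N ≈ 7627

N̂ = 1927·(280+1)/(70+1) = 1927·281/71 = 541487/71 ≈ 7626.6 → 7627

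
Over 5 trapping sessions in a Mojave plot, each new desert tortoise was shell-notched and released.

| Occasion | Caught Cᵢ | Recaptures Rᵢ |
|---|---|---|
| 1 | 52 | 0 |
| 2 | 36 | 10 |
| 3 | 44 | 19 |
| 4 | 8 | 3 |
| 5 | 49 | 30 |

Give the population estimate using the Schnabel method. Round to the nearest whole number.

Marked at large before each occasion: Mᵢ = Σⱼ<ᵢ (Cⱼ − Rⱼ) → M1=0, M2=52, M3=78, M4=103, M5=108
Σ MᵢCᵢ = 0·52 + 52·36 + 78·44 + 103·8 + 108·49 = 0 + 1872 + 3432 + 824 + 5292 = 11420
Σ Rᵢ = 0 + 10 + 19 + 3 + 30 = 62
N̂ = 11420 / 62 ≈ 184.2 → 184

N ≈ 184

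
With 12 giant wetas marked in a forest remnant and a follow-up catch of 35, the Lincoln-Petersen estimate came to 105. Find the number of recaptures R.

R = 4

From N = M·C/R: R = M·C / N = 12·35 / 105 = 420 / 105 = 4.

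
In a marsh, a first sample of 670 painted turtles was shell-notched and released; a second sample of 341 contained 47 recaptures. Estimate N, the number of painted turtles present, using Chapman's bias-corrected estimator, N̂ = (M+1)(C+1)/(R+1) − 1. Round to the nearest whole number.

N ≈ 4780

N̂ = (670+1)(341+1)/(47+1) − 1 = 671·342/48 − 1
= 229482/48 − 1 ≈ 4780.9 − 1 ≈ 4779.9 → 4780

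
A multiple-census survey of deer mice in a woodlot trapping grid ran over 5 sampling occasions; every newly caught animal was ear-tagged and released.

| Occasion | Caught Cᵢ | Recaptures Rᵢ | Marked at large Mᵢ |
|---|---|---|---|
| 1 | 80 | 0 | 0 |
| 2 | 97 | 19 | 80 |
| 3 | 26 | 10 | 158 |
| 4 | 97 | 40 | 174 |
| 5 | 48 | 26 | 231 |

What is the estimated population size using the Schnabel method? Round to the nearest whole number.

N ≈ 419

Σ MᵢCᵢ = 0·80 + 80·97 + 158·26 + 174·97 + 231·48 = 0 + 7760 + 4108 + 16878 + 11088 = 39834
Σ Rᵢ = 0 + 19 + 10 + 40 + 26 = 95
N̂ = 39834 / 95 ≈ 419.3 → 419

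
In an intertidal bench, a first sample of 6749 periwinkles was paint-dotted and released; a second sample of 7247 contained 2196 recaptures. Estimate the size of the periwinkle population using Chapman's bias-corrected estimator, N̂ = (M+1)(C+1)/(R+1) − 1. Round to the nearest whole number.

N̂ = (6749+1)(7247+1)/(2196+1) − 1 = 6750·7248/2197 − 1
= 48924000/2197 − 1 ≈ 22268.5 − 1 ≈ 22267.5 → 22268

N ≈ 22,268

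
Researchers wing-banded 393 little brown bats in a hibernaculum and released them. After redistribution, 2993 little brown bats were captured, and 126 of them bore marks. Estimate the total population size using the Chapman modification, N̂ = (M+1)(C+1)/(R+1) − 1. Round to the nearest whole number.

N ≈ 9287

N̂ = (393+1)(2993+1)/(126+1) − 1 = 394·2994/127 − 1
= 1179636/127 − 1 ≈ 9288.47 − 1 ≈ 9287.47 → 9287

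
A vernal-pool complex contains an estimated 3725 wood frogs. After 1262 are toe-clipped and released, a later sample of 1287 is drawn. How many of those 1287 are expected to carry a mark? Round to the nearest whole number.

expected recaptures ≈ 436

Expected recaptures E[R] = M·C / N.
E[R] = 1262 × 1287 / 3725 = 1624194 / 3725 ≈ 436.0 → 436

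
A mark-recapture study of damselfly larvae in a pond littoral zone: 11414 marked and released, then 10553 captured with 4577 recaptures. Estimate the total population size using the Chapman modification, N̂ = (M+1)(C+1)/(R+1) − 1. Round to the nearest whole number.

N ≈ 26,315

N̂ = (11414+1)(10553+1)/(4577+1) − 1 = 11415·10554/4578 − 1
= 120473910/4578 − 1 ≈ 26315.8 − 1 ≈ 26314.8 → 26315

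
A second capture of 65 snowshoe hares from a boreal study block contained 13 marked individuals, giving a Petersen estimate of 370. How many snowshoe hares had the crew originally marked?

From N = M·C/R: M = N·R / C = 370·13 / 65 = 4810 / 65 = 74.

M = 74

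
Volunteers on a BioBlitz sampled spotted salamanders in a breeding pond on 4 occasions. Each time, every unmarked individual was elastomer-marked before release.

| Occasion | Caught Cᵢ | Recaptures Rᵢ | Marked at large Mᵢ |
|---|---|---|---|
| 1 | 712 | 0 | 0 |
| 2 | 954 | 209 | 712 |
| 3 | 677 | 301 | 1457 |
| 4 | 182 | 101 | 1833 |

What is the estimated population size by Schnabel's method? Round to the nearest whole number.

Σ MᵢCᵢ = 0·712 + 712·954 + 1457·677 + 1833·182 = 0 + 679248 + 986389 + 333606 = 1999243
Σ Rᵢ = 0 + 209 + 301 + 101 = 611
N̂ = 1999243 / 611 ≈ 3272.1 → 3272

N ≈ 3272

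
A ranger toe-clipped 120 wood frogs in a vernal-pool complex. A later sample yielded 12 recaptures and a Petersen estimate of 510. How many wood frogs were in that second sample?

C = 51

From N = M·C/R: C = N·R / M = 510·12 / 120 = 6120 / 120 = 51.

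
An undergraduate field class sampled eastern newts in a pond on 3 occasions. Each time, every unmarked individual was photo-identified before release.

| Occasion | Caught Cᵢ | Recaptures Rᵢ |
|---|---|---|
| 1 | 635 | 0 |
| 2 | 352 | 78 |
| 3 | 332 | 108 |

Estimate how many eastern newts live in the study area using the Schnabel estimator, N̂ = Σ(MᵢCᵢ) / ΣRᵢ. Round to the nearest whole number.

Marked at large before each occasion: Mᵢ = Σⱼ<ᵢ (Cⱼ − Rⱼ) → M1=0, M2=635, M3=909
Σ MᵢCᵢ = 0·635 + 635·352 + 909·332 = 0 + 223520 + 301788 = 525308
Σ Rᵢ = 0 + 78 + 108 = 186
N̂ = 525308 / 186 ≈ 2824.2 → 2824

N ≈ 2824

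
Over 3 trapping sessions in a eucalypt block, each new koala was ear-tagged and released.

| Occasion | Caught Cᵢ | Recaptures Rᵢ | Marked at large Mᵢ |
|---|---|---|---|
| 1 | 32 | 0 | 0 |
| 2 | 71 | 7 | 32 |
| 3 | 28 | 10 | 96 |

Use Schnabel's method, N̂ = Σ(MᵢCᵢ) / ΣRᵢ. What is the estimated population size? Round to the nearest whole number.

Σ MᵢCᵢ = 0·32 + 32·71 + 96·28 = 0 + 2272 + 2688 = 4960
Σ Rᵢ = 0 + 7 + 10 = 17
N̂ = 4960 / 17 ≈ 291.8 → 292

N ≈ 292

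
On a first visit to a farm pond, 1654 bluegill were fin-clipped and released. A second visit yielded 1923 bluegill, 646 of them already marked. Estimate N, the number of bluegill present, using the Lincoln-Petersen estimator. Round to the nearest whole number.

N ≈ 4924

N = (1654 × 1923) / 646 = 3180642 / 646 ≈ 4923.6 → 4924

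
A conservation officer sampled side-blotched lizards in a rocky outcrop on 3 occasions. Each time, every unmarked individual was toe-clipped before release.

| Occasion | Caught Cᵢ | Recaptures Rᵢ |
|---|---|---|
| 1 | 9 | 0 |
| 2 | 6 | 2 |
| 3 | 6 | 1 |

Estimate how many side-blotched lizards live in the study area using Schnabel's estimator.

N = 44

Marked at large before each occasion: Mᵢ = Σⱼ<ᵢ (Cⱼ − Rⱼ) → M1=0, M2=9, M3=13
Σ MᵢCᵢ = 0·9 + 9·6 + 13·6 = 0 + 54 + 78 = 132
Σ Rᵢ = 0 + 2 + 1 = 3
N̂ = 132 / 3 = 44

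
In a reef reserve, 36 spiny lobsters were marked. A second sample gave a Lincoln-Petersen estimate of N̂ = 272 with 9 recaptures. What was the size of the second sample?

From N = M·C/R: C = N·R / M = 272·9 / 36 = 2448 / 36 = 68.

C = 68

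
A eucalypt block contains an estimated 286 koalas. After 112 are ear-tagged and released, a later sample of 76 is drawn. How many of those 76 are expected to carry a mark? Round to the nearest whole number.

Expected recaptures E[R] = M·C / N.
E[R] = 112 × 76 / 286 = 8512 / 286 ≈ 29.8 → 30

expected recaptures ≈ 30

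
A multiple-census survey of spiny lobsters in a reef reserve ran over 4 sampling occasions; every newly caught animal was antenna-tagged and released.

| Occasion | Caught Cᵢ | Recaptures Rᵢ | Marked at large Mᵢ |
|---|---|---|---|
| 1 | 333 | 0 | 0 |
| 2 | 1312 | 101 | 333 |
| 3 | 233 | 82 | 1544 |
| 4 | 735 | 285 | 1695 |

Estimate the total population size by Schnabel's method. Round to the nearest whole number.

N ≈ 4364

Σ MᵢCᵢ = 0·333 + 333·1312 + 1544·233 + 1695·735 = 0 + 436896 + 359752 + 1245825 = 2042473
Σ Rᵢ = 0 + 101 + 82 + 285 = 468
N̂ = 2042473 / 468 ≈ 4364.3 → 4364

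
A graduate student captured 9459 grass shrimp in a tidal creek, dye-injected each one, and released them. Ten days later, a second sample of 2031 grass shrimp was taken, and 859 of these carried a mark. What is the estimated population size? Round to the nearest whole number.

Lincoln-Petersen assumes M/N = R/C, so N = M·C / R.
N = (9459 × 2031) / 859 = 19211229 / 859 ≈ 22364.6 → 22365

N ≈ 22,365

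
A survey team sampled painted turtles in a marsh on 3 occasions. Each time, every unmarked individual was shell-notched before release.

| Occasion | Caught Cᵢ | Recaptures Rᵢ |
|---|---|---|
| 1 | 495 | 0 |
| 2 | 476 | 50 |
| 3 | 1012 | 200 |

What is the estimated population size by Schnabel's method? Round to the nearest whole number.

N ≈ 4671

Marked at large before each occasion: Mᵢ = Σⱼ<ᵢ (Cⱼ − Rⱼ) → M1=0, M2=495, M3=921
Σ MᵢCᵢ = 0·495 + 495·476 + 921·1012 = 0 + 235620 + 932052 = 1167672
Σ Rᵢ = 0 + 50 + 200 = 250
N̂ = 1167672 / 250 ≈ 4670.7 → 4671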